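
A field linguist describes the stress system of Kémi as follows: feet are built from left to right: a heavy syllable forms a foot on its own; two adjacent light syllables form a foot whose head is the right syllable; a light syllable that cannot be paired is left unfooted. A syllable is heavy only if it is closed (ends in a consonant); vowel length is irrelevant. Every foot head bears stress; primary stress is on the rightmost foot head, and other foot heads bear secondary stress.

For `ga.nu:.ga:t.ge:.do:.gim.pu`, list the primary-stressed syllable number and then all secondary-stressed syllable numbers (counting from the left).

primary 6, secondary 2, 3, 5

Weights: 1 ga L, 2 nu: L, 3 ga:t H, 4 ge: L, 5 do: L, 6 gim H, 7 pu L.
Parse left to right (heavy = foot alone; LL = one foot; stranded L unfooted): (ga.ˈnu:) (ˈga:t) (ge:.ˈdo:) (ˈgim) pu.
Foot heads: 2, 3, 5, 6.
Primary stress on the rightmost head = syllable 6.
Secondary stress on 2, 3, 5: ga.ˌnu:.ˌga:t.ge:.ˌdo:.ˈgim.pu.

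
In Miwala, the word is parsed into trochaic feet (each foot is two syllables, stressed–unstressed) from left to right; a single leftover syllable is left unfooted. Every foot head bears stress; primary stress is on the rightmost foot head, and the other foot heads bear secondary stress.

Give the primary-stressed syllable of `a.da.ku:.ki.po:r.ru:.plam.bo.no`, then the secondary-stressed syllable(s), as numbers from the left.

primary 7, secondary 1, 3, 5

Parse left to right into trochaic (ˈσσ) feet: (ˈa.da) (ˈku:.ki) (ˈpo:r.ru:) (ˈplam.bo) no. Syllable 9 is left unfooted.
Foot heads (stressed positions): 1, 3, 5, 7.
End Rule Rightmost: primary stress on the rightmost head = syllable 7.
Secondary stress on 1, 3, 5: ˌa.da.ˌku:.ki.ˌpo:r.ru:.ˈplam.bo.no.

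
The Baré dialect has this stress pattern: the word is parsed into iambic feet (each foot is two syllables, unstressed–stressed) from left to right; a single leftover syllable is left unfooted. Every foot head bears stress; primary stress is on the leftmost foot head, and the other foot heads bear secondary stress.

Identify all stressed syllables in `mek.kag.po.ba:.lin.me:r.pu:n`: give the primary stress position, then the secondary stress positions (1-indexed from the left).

Parse left to right into iambic (σˈσ) feet: (mek.ˈkag) (po.ˈba:) (lin.ˈme:r) pu:n. Syllable 7 is left unfooted.
Foot heads (stressed positions): 2, 4, 6.
End Rule Leftmost: primary stress on the leftmost head = syllable 2.
Secondary stress on 4, 6: mek.ˈkag.po.ˌba:.lin.ˌme:r.pu:n.

primary 2, secondary 4, 6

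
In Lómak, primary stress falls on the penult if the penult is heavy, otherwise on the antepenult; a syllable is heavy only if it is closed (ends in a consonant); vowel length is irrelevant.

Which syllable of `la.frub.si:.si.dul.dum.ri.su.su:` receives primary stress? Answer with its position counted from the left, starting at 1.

7

Weights: 7 ri L, 8 su L, 9 su: L.
The penult (syllable 8, su) is light, so stress falls on the antepenult (syllable 7, ri).
Primary stress: syllable 7 → la.frub.si:.si.dul.dum.ˈri.su.su:.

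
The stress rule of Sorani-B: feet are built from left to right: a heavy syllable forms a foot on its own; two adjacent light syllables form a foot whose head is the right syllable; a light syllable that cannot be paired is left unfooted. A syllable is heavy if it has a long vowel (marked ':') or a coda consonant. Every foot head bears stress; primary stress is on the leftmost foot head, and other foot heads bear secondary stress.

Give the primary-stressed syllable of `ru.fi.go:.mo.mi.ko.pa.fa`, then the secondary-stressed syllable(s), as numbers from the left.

primary 2, secondary 3, 5, 7

Weights: 1 ru L, 2 fi L, 3 go: H, 4 mo L, 5 mi L, 6 ko L, 7 pa L, 8 fa L.
Parse left to right (heavy = foot alone; LL = one foot; stranded L unfooted): (ru.ˈfi) (ˈgo:) (mo.ˈmi) (ko.ˈpa) fa.
Foot heads: 2, 3, 5, 7.
Primary stress on the leftmost head = syllable 2.
Secondary stress on 3, 5, 7: ru.ˈfi.ˌgo:.mo.ˌmi.ko.ˌpa.fa.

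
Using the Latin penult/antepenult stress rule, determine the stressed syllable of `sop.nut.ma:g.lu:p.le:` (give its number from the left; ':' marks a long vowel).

4

Classical Latin: stress the penult if heavy (long vowel or closed), else the antepenult.
Weights: 3 ma:g H, 4 lu:p H, 5 le: H.
The penult (syllable 4, lu:p) is heavy, so it takes stress.
Stress on syllable 4: sop.nut.ma:g.ˈlu:p.le:.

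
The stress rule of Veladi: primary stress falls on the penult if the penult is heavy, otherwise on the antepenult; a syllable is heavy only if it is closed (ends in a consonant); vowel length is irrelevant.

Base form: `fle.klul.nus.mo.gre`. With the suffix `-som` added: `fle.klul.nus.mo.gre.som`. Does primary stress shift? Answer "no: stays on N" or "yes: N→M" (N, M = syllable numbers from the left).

yes: 3→4

Base `fle.klul.nus.mo.gre` (5 syllables):
  Weights: 3 nus H, 4 mo L, 5 gre L.
  The penult (syllable 4, mo) is light, so stress falls on the antepenult (syllable 3, nus).
  → primary stress on syllable 3.
Suffixed `fle.klul.nus.mo.gre.som` (6 syllables):
  Weights: 4 mo L, 5 gre L, 6 som H.
  The penult (syllable 5, gre) is light, so stress falls on the antepenult (syllable 4, mo).
  → primary stress on syllable 4.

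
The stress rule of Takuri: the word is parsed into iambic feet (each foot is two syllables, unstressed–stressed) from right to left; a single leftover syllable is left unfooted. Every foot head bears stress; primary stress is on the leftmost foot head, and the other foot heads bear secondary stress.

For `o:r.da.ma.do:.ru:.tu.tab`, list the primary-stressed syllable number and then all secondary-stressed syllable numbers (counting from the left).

Parse right to left into iambic (σˈσ) feet: o:r (da.ˈma) (do:.ˈru:) (tu.ˈtab). Syllable 1 is left unfooted.
Foot heads (stressed positions): 3, 5, 7.
End Rule Leftmost: primary stress on the leftmost head = syllable 3.
Secondary stress on 5, 7: o:r.da.ˈma.do:.ˌru:.tu.ˌtab.

primary 3, secondary 5, 7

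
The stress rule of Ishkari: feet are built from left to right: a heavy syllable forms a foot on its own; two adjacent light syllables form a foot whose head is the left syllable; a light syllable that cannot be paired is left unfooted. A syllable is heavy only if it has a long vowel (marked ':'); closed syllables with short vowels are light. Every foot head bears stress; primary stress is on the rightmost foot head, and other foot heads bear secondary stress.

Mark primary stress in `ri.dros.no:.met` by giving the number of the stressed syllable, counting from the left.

3

Weights: 1 ri L, 2 dros L, 3 no: H, 4 met L.
Parse left to right (heavy = foot alone; LL = one foot; stranded L unfooted): (ˈri.dros) (ˈno:) met.
Foot heads: 1, 3.
Primary stress on the rightmost head = syllable 3.
Primary stress: syllable 3 → ri.dros.ˈno:.met.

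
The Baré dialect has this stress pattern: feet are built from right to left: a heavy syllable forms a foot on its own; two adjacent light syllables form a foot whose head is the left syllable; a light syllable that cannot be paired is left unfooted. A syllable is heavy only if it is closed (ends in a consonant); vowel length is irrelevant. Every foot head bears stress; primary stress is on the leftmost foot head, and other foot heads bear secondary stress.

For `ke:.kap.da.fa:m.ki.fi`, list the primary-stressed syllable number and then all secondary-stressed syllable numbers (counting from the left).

Weights: 1 ke: L, 2 kap H, 3 da L, 4 fa:m H, 5 ki L, 6 fi L.
Parse right to left (heavy = foot alone; LL = one foot; stranded L unfooted): ke: (ˈkap) da (ˈfa:m) (ˈki.fi).
Foot heads: 2, 4, 5.
Primary stress on the leftmost head = syllable 2.
Secondary stress on 4, 5: ke:.ˈkap.da.ˌfa:m.ˌki.fi.

primary 2, secondary 4, 5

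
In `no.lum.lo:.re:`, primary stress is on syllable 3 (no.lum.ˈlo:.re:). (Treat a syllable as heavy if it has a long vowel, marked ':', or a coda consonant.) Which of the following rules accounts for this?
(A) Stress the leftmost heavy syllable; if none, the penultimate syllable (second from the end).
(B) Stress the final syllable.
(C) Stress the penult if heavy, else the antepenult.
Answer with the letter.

C

Rule A → syllable 2 (observed: 3).
Rule B → syllable 4 (observed: 3).
Rule C → syllable 3 ✓.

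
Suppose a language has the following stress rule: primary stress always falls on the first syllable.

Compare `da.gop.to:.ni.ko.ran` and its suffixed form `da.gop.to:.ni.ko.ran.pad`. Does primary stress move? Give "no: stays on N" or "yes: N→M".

Base `da.gop.to:.ni.ko.ran` (6 syllables):
  The word has 6 syllables; the first syllable is syllable 1 (da).
  → primary stress on syllable 1.
Suffixed `da.gop.to:.ni.ko.ran.pad` (7 syllables):
  The word has 7 syllables; the first syllable is syllable 1 (da).
  → primary stress on syllable 1.

no: stays on 1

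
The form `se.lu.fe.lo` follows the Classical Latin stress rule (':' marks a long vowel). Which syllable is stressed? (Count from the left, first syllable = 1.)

2

Classical Latin: stress the penult if heavy (long vowel or closed), else the antepenult.
Weights: 2 lu L, 3 fe L, 4 lo L.
The penult (syllable 3, fe) is light, so stress falls on the antepenult (syllable 2, lu).
Stress on syllable 2: se.ˈlu.fe.lo.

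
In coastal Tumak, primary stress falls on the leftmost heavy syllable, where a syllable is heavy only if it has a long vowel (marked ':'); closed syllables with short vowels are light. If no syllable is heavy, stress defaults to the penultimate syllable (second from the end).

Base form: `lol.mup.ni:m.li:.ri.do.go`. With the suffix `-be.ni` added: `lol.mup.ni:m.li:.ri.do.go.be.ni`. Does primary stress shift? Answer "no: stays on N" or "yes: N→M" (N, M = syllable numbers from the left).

Base `lol.mup.ni:m.li:.ri.do.go` (7 syllables):
  Weights: 1 lol L, 2 mup L, 3 ni:m H, 4 li: H, 5 ri L, 6 do L, 7 go L.
  Heavy syllables in the domain: 3, 4. The leftmost is syllable 3 (ni:m).
  → primary stress on syllable 3.
Suffixed `lol.mup.ni:m.li:.ri.do.go.be.ni` (9 syllables):
  Weights: 1 lol L, 2 mup L, 3 ni:m H, 4 li: H, 5 ri L, 6 do L, 7 go L, 8 be L, 9 ni L.
  Heavy syllables in the domain: 3, 4. The leftmost is syllable 3 (ni:m).
  → primary stress on syllable 3.

no: stays on 3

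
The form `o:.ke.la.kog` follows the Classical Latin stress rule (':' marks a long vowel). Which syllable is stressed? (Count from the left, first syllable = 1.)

Classical Latin: stress the penult if heavy (long vowel or closed), else the antepenult.
Weights: 2 ke L, 3 la L, 4 kog H.
The penult (syllable 3, la) is light, so stress falls on the antepenult (syllable 2, ke).
Stress on syllable 2: o:.ˈke.la.kog.

2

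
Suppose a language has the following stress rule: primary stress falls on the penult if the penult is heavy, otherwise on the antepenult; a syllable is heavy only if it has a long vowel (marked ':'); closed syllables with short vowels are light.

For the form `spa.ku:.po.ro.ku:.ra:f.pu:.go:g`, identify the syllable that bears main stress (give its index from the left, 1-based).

Weights: 6 ra:f H, 7 pu: H, 8 go:g H.
The penult (syllable 7, pu:) is heavy, so it takes stress.
Primary stress: syllable 7 → spa.ku:.po.ro.ku:.ra:f.ˈpu:.go:g.

7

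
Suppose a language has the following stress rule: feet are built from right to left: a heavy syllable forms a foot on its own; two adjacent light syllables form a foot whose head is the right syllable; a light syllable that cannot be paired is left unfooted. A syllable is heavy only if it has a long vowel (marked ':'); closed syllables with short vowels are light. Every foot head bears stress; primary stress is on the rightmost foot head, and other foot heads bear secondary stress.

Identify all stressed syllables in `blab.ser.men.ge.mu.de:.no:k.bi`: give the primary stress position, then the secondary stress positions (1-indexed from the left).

Weights: 1 blab L, 2 ser L, 3 men L, 4 ge L, 5 mu L, 6 de: H, 7 no:k H, 8 bi L.
Parse right to left (heavy = foot alone; LL = one foot; stranded L unfooted): blab (ser.ˈmen) (ge.ˈmu) (ˈde:) (ˈno:k) bi.
Foot heads: 3, 5, 6, 7.
Primary stress on the rightmost head = syllable 7.
Secondary stress on 3, 5, 6: blab.ser.ˌmen.ge.ˌmu.ˌde:.ˈno:k.bi.

primary 7, secondary 3, 5, 6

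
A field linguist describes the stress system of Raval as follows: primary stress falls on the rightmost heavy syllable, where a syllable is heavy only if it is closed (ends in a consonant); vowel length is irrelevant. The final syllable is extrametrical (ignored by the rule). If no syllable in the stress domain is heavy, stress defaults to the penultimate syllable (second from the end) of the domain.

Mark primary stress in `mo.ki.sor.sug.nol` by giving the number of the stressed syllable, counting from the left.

The final syllable (5, nol) is extrametrical; the stress domain is syllables 1–4.
Weights: 1 mo L, 2 ki L, 3 sor H, 4 sug H.
Heavy syllables in the domain: 3, 4. The rightmost is syllable 4 (sug).
Primary stress: syllable 4 → mo.ki.sor.ˈsug.nol.

4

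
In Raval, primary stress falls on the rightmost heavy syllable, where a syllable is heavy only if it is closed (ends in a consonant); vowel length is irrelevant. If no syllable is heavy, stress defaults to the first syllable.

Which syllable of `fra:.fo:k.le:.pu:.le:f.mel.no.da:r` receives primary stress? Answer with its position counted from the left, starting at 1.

8

Weights: 1 fra: L, 2 fo:k H, 3 le: L, 4 pu: L, 5 le:f H, 6 mel H, 7 no L, 8 da:r H.
Heavy syllables in the domain: 2, 5, 6, 8. The rightmost is syllable 8 (da:r).
Primary stress: syllable 8 → fra:.fo:k.le:.pu:.le:f.mel.no.ˈda:r.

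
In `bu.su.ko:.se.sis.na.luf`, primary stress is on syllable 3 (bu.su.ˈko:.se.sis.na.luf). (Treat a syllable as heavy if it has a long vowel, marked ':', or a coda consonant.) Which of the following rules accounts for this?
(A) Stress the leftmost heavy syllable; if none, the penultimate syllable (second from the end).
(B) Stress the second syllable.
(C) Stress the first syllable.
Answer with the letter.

A

Rule A → syllable 3 ✓.
Rule B → syllable 2 (observed: 3).
Rule C → syllable 1 (observed: 3).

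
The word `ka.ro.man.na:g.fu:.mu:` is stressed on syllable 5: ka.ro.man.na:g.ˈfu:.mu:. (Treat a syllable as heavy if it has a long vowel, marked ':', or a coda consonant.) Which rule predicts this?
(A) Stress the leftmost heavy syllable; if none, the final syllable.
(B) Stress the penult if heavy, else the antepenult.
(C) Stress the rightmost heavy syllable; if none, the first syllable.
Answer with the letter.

Rule A → syllable 3 (observed: 5).
Rule B → syllable 5 ✓.
Rule C → syllable 6 (observed: 5).

B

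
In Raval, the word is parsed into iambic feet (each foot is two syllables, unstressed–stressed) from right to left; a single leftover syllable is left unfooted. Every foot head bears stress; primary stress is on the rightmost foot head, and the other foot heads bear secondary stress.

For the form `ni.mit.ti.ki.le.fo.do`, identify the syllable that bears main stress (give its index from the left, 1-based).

Parse right to left into iambic (σˈσ) feet: ni (mit.ˈti) (ki.ˈle) (fo.ˈdo). Syllable 1 is left unfooted.
Foot heads (stressed positions): 3, 5, 7.
End Rule Rightmost: primary stress on the rightmost head = syllable 7.
Primary stress: syllable 7 → ni.mit.ti.ki.le.fo.ˈdo.

7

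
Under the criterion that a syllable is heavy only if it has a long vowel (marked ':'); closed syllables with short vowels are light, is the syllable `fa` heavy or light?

`fa`: short vowel, open (no coda). Short vowel → light.

light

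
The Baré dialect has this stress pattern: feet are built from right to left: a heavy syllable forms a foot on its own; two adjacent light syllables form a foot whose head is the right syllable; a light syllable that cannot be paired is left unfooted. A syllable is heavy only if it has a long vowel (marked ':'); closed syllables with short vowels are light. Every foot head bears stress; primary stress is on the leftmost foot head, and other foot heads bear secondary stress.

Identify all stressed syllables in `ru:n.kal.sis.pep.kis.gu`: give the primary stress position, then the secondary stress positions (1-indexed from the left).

primary 1, secondary 4, 6

Weights: 1 ru:n H, 2 kal L, 3 sis L, 4 pep L, 5 kis L, 6 gu L.
Parse right to left (heavy = foot alone; LL = one foot; stranded L unfooted): (ˈru:n) kal (sis.ˈpep) (kis.ˈgu).
Foot heads: 1, 4, 6.
Primary stress on the leftmost head = syllable 1.
Secondary stress on 4, 6: ˈru:n.kal.sis.ˌpep.kis.ˌgu.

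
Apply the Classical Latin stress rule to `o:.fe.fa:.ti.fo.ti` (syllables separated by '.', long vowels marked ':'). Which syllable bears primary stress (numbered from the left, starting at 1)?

Classical Latin: stress the penult if heavy (long vowel or closed), else the antepenult.
Weights: 4 ti L, 5 fo L, 6 ti L.
The penult (syllable 5, fo) is light, so stress falls on the antepenult (syllable 4, ti).
Stress on syllable 4: o:.fe.fa:.ˈti.fo.ti.

4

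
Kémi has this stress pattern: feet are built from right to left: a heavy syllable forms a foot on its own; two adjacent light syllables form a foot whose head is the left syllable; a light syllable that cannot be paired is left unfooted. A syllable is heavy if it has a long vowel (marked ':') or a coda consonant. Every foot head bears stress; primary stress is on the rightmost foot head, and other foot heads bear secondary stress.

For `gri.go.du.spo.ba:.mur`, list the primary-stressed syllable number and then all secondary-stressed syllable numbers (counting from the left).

primary 6, secondary 1, 3, 5

Weights: 1 gri L, 2 go L, 3 du L, 4 spo L, 5 ba: H, 6 mur H.
Parse right to left (heavy = foot alone; LL = one foot; stranded L unfooted): (ˈgri.go) (ˈdu.spo) (ˈba:) (ˈmur).
Foot heads: 1, 3, 5, 6.
Primary stress on the rightmost head = syllable 6.
Secondary stress on 1, 3, 5: ˌgri.go.ˌdu.spo.ˌba:.ˈmur.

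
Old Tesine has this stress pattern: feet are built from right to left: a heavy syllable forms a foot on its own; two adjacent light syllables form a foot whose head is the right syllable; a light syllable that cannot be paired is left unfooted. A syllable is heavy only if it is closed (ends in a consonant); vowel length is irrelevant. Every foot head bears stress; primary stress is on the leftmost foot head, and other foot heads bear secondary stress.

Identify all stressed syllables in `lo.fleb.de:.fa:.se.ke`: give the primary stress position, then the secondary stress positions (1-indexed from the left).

primary 2, secondary 4, 6

Weights: 1 lo L, 2 fleb H, 3 de: L, 4 fa: L, 5 se L, 6 ke L.
Parse right to left (heavy = foot alone; LL = one foot; stranded L unfooted): lo (ˈfleb) (de:.ˈfa:) (se.ˈke).
Foot heads: 2, 4, 6.
Primary stress on the leftmost head = syllable 2.
Secondary stress on 4, 6: lo.ˈfleb.de:.ˌfa:.se.ˌke.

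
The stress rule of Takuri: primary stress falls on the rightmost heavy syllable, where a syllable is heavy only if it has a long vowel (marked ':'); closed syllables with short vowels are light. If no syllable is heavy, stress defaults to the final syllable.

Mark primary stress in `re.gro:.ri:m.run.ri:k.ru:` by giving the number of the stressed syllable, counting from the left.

Weights: 1 re L, 2 gro: H, 3 ri:m H, 4 run L, 5 ri:k H, 6 ru: H.
Heavy syllables in the domain: 2, 3, 5, 6. The rightmost is syllable 6 (ru:).
Primary stress: syllable 6 → re.gro:.ri:m.run.ri:k.ˈru:.

6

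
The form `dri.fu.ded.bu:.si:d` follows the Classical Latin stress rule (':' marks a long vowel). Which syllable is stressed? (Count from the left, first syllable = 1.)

Classical Latin: stress the penult if heavy (long vowel or closed), else the antepenult.
Weights: 3 ded H, 4 bu: H, 5 si:d H.
The penult (syllable 4, bu:) is heavy, so it takes stress.
Stress on syllable 4: dri.fu.ded.ˈbu:.si:d.

4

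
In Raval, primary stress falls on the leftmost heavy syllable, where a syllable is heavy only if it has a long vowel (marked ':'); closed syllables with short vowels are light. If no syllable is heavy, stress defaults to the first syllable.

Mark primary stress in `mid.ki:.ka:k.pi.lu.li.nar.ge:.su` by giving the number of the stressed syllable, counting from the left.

Weights: 1 mid L, 2 ki: H, 3 ka:k H, 4 pi L, 5 lu L, 6 li L, 7 nar L, 8 ge: H, 9 su L.
Heavy syllables in the domain: 2, 3, 8. The leftmost is syllable 2 (ki:).
Primary stress: syllable 2 → mid.ˈki:.ka:k.pi.lu.li.nar.ge:.su.

2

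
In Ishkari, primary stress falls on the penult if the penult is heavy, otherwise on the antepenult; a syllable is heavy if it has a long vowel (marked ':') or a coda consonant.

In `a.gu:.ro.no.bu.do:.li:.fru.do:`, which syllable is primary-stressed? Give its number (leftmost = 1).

7

Weights: 7 li: H, 8 fru L, 9 do: H.
The penult (syllable 8, fru) is light, so stress falls on the antepenult (syllable 7, li:).
Primary stress: syllable 7 → a.gu:.ro.no.bu.do:.ˈli:.fru.do:.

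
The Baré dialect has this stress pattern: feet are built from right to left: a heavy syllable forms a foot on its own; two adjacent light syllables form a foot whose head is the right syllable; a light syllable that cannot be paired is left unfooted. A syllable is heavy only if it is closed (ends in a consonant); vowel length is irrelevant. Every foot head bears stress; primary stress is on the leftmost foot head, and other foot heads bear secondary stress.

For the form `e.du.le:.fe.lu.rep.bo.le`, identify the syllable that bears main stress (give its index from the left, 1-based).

3

Weights: 1 e L, 2 du L, 3 le: L, 4 fe L, 5 lu L, 6 rep H, 7 bo L, 8 le L.
Parse right to left (heavy = foot alone; LL = one foot; stranded L unfooted): e (du.ˈle:) (fe.ˈlu) (ˈrep) (bo.ˈle).
Foot heads: 3, 5, 6, 8.
Primary stress on the leftmost head = syllable 3.
Primary stress: syllable 3 → e.du.ˈle:.fe.lu.rep.bo.le.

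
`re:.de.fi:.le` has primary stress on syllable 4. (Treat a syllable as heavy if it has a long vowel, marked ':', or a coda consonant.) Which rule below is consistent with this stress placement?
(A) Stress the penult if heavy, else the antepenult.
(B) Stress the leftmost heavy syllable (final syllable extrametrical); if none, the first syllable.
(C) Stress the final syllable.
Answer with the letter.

Rule A → syllable 3 (observed: 4).
Rule B → syllable 1 (observed: 4).
Rule C → syllable 4 ✓.

C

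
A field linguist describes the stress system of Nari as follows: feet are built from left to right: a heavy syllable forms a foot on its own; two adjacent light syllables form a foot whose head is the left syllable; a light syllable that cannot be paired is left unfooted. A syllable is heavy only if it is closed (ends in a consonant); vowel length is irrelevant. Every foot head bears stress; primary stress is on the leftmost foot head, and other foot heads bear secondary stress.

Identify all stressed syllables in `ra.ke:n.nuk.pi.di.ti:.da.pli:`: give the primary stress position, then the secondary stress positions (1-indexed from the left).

primary 2, secondary 3, 4, 6

Weights: 1 ra L, 2 ke:n H, 3 nuk H, 4 pi L, 5 di L, 6 ti: L, 7 da L, 8 pli: L.
Parse left to right (heavy = foot alone; LL = one foot; stranded L unfooted): ra (ˈke:n) (ˈnuk) (ˈpi.di) (ˈti:.da) pli:.
Foot heads: 2, 3, 4, 6.
Primary stress on the leftmost head = syllable 2.
Secondary stress on 3, 4, 6: ra.ˈke:n.ˌnuk.ˌpi.di.ˌti:.da.pli:.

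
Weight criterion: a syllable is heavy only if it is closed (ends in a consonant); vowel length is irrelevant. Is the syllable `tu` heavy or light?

light

`tu`: short vowel, open (no coda). Open (no coda) → light.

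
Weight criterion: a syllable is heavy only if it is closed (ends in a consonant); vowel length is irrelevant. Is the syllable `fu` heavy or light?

`fu`: short vowel, open (no coda). Open (no coda) → light.

light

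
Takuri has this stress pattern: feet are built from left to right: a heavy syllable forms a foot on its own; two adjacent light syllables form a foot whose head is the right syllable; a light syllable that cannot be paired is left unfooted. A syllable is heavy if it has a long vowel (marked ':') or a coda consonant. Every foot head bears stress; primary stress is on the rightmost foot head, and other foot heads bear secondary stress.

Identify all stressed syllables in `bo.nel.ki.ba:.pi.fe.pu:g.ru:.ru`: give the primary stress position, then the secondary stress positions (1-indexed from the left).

primary 8, secondary 2, 4, 6, 7

Weights: 1 bo L, 2 nel H, 3 ki L, 4 ba: H, 5 pi L, 6 fe L, 7 pu:g H, 8 ru: H, 9 ru L.
Parse left to right (heavy = foot alone; LL = one foot; stranded L unfooted): bo (ˈnel) ki (ˈba:) (pi.ˈfe) (ˈpu:g) (ˈru:) ru.
Foot heads: 2, 4, 6, 7, 8.
Primary stress on the rightmost head = syllable 8.
Secondary stress on 2, 4, 6, 7: bo.ˌnel.ki.ˌba:.pi.ˌfe.ˌpu:g.ˈru:.ru.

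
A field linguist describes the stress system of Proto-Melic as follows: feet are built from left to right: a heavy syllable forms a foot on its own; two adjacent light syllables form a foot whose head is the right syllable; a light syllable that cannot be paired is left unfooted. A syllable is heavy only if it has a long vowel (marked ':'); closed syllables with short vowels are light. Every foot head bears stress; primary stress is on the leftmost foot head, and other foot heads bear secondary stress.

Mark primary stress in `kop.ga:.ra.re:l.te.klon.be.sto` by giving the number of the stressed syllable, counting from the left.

Weights: 1 kop L, 2 ga: H, 3 ra L, 4 re:l H, 5 te L, 6 klon L, 7 be L, 8 sto L.
Parse left to right (heavy = foot alone; LL = one foot; stranded L unfooted): kop (ˈga:) ra (ˈre:l) (te.ˈklon) (be.ˈsto).
Foot heads: 2, 4, 6, 8.
Primary stress on the leftmost head = syllable 2.
Primary stress: syllable 2 → kop.ˈga:.ra.re:l.te.klon.be.sto.

2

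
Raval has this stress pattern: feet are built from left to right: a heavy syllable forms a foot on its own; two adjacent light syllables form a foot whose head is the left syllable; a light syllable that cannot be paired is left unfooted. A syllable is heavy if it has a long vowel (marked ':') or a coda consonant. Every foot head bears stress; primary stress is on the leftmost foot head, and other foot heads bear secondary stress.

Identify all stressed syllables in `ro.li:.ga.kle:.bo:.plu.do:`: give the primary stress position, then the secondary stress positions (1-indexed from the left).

Weights: 1 ro L, 2 li: H, 3 ga L, 4 kle: H, 5 bo: H, 6 plu L, 7 do: H.
Parse left to right (heavy = foot alone; LL = one foot; stranded L unfooted): ro (ˈli:) ga (ˈkle:) (ˈbo:) plu (ˈdo:).
Foot heads: 2, 4, 5, 7.
Primary stress on the leftmost head = syllable 2.
Secondary stress on 4, 5, 7: ro.ˈli:.ga.ˌkle:.ˌbo:.plu.ˌdo:.

primary 2, secondary 4, 5, 7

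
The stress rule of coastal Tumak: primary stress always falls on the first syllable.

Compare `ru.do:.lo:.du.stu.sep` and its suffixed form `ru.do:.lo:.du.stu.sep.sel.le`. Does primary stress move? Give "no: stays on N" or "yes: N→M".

Base `ru.do:.lo:.du.stu.sep` (6 syllables):
  The word has 6 syllables; the first syllable is syllable 1 (ru).
  → primary stress on syllable 1.
Suffixed `ru.do:.lo:.du.stu.sep.sel.le` (8 syllables):
  The word has 8 syllables; the first syllable is syllable 1 (ru).
  → primary stress on syllable 1.

no: stays on 1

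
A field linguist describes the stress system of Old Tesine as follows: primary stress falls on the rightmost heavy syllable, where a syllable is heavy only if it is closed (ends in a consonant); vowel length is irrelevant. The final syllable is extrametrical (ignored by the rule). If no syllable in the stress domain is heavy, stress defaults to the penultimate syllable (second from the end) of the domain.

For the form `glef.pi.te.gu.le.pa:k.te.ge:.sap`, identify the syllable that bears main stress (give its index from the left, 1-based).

6

The final syllable (9, sap) is extrametrical; the stress domain is syllables 1–8.
Weights: 1 glef H, 2 pi L, 3 te L, 4 gu L, 5 le L, 6 pa:k H, 7 te L, 8 ge: L.
Heavy syllables in the domain: 1, 6. The rightmost is syllable 6 (pa:k).
Primary stress: syllable 6 → glef.pi.te.gu.le.ˈpa:k.te.ge:.sap.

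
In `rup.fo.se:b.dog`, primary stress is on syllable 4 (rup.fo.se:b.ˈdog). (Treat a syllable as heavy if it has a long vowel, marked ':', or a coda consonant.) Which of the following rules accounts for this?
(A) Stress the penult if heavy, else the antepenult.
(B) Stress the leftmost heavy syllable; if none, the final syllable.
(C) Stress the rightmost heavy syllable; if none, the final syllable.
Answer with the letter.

Rule A → syllable 3 (observed: 4).
Rule B → syllable 1 (observed: 4).
Rule C → syllable 4 ✓.

C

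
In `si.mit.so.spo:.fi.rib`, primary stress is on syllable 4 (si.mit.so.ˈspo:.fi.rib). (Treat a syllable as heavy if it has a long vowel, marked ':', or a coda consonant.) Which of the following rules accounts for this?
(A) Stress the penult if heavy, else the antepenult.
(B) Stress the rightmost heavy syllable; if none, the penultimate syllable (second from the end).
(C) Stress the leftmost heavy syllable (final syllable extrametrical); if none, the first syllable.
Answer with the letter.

Rule A → syllable 4 ✓.
Rule B → syllable 6 (observed: 4).
Rule C → syllable 2 (observed: 4).

A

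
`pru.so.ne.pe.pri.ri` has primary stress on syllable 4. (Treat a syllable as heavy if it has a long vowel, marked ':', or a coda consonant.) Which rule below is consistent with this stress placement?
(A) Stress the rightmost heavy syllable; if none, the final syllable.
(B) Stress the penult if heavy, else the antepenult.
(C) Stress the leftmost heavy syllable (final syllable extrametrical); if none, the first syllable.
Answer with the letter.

Rule A → syllable 6 (observed: 4).
Rule B → syllable 4 ✓.
Rule C → syllable 1 (observed: 4).

B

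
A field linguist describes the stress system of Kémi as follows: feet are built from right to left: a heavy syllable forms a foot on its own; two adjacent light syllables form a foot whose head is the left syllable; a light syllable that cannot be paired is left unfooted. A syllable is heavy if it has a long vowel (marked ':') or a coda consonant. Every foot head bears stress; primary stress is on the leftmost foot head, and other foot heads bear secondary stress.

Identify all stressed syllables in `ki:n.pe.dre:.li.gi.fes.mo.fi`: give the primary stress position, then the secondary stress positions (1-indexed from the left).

primary 1, secondary 3, 4, 6, 7

Weights: 1 ki:n H, 2 pe L, 3 dre: H, 4 li L, 5 gi L, 6 fes H, 7 mo L, 8 fi L.
Parse right to left (heavy = foot alone; LL = one foot; stranded L unfooted): (ˈki:n) pe (ˈdre:) (ˈli.gi) (ˈfes) (ˈmo.fi).
Foot heads: 1, 3, 4, 6, 7.
Primary stress on the leftmost head = syllable 1.
Secondary stress on 3, 4, 6, 7: ˈki:n.pe.ˌdre:.ˌli.gi.ˌfes.ˌmo.fi.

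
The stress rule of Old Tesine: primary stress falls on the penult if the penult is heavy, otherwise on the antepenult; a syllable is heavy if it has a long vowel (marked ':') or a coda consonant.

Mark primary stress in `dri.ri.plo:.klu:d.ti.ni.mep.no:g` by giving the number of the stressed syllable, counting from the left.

7

Weights: 6 ni L, 7 mep H, 8 no:g H.
The penult (syllable 7, mep) is heavy, so it takes stress.
Primary stress: syllable 7 → dri.ri.plo:.klu:d.ti.ni.ˈmep.no:g.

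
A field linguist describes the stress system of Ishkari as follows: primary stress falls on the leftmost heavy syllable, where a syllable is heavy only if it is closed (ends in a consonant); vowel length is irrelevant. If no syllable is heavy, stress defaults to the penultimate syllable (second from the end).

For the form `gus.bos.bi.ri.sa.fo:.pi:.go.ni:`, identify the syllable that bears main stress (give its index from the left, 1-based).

Weights: 1 gus H, 2 bos H, 3 bi L, 4 ri L, 5 sa L, 6 fo: L, 7 pi: L, 8 go L, 9 ni: L.
Heavy syllables in the domain: 1, 2. The leftmost is syllable 1 (gus).
Primary stress: syllable 1 → ˈgus.bos.bi.ri.sa.fo:.pi:.go.ni:.

1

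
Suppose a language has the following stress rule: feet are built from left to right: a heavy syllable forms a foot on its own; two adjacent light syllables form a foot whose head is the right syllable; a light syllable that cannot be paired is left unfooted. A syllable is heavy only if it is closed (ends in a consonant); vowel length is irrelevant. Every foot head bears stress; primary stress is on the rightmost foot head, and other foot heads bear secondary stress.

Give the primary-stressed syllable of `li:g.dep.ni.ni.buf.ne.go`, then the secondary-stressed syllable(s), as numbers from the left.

primary 7, secondary 1, 2, 4, 5

Weights: 1 li:g H, 2 dep H, 3 ni L, 4 ni L, 5 buf H, 6 ne L, 7 go L.
Parse left to right (heavy = foot alone; LL = one foot; stranded L unfooted): (ˈli:g) (ˈdep) (ni.ˈni) (ˈbuf) (ne.ˈgo).
Foot heads: 1, 2, 4, 5, 7.
Primary stress on the rightmost head = syllable 7.
Secondary stress on 1, 2, 4, 5: ˌli:g.ˌdep.ni.ˌni.ˌbuf.ne.ˈgo.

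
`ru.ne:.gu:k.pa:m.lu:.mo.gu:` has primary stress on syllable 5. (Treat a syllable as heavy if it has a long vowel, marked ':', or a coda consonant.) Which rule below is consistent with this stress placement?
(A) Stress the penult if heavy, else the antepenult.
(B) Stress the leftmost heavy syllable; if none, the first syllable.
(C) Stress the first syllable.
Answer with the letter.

Rule A → syllable 5 ✓.
Rule B → syllable 2 (observed: 5).
Rule C → syllable 1 (observed: 5).

A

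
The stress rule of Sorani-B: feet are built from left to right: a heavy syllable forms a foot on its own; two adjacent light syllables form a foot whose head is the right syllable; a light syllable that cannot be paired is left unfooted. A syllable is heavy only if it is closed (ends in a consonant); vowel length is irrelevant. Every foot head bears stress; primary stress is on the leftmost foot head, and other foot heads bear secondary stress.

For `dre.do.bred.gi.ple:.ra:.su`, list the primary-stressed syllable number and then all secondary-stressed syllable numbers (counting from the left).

Weights: 1 dre L, 2 do L, 3 bred H, 4 gi L, 5 ple: L, 6 ra: L, 7 su L.
Parse left to right (heavy = foot alone; LL = one foot; stranded L unfooted): (dre.ˈdo) (ˈbred) (gi.ˈple:) (ra:.ˈsu).
Foot heads: 2, 3, 5, 7.
Primary stress on the leftmost head = syllable 2.
Secondary stress on 3, 5, 7: dre.ˈdo.ˌbred.gi.ˌple:.ra:.ˌsu.

primary 2, secondary 3, 5, 7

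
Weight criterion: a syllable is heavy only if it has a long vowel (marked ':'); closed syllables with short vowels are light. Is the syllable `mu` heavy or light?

light

`mu`: short vowel, open (no coda). Short vowel → light.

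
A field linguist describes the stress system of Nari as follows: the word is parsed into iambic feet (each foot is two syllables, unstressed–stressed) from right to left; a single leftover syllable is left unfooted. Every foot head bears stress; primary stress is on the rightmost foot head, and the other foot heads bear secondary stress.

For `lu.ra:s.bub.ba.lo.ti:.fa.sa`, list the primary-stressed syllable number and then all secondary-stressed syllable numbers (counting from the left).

primary 8, secondary 2, 4, 6

Parse right to left into iambic (σˈσ) feet: (lu.ˈra:s) (bub.ˈba) (lo.ˈti:) (fa.ˈsa).
Foot heads (stressed positions): 2, 4, 6, 8.
End Rule Rightmost: primary stress on the rightmost head = syllable 8.
Secondary stress on 2, 4, 6: lu.ˌra:s.bub.ˌba.lo.ˌti:.fa.ˈsa.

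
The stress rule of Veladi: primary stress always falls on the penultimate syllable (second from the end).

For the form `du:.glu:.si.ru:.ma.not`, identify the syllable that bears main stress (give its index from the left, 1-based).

The word has 6 syllables; the penultimate syllable (second from the end) is syllable 5 (ma).
Primary stress: syllable 5 → du:.glu:.si.ru:.ˈma.not.

5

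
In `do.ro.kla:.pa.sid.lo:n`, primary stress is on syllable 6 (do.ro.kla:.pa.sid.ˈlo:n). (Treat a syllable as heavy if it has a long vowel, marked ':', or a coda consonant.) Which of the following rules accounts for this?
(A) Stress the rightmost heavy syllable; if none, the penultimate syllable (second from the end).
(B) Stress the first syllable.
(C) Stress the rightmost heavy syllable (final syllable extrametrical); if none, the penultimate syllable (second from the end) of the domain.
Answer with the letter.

Rule A → syllable 6 ✓.
Rule B → syllable 1 (observed: 6).
Rule C → syllable 5 (observed: 6).

A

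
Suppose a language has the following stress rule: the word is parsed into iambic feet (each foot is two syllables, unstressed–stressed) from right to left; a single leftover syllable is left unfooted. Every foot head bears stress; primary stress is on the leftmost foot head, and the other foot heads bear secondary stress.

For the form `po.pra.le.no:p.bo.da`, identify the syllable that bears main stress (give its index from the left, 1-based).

Parse right to left into iambic (σˈσ) feet: (po.ˈpra) (le.ˈno:p) (bo.ˈda).
Foot heads (stressed positions): 2, 4, 6.
End Rule Leftmost: primary stress on the leftmost head = syllable 2.
Primary stress: syllable 2 → po.ˈpra.le.no:p.bo.da.

2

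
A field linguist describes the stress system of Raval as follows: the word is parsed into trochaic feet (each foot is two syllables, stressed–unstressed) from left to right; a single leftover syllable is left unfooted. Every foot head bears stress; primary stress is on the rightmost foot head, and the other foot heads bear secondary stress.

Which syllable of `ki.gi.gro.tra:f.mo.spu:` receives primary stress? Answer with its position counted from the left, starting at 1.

5

Parse left to right into trochaic (ˈσσ) feet: (ˈki.gi) (ˈgro.tra:f) (ˈmo.spu:).
Foot heads (stressed positions): 1, 3, 5.
End Rule Rightmost: primary stress on the rightmost head = syllable 5.
Primary stress: syllable 5 → ki.gi.gro.tra:f.ˈmo.spu:.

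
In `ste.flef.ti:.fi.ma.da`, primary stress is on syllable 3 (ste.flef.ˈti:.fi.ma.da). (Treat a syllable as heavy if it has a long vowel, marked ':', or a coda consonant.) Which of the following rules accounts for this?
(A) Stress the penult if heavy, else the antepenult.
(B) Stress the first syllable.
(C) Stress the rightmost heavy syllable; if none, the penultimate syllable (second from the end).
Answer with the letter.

Rule A → syllable 4 (observed: 3).
Rule B → syllable 1 (observed: 3).
Rule C → syllable 3 ✓.

C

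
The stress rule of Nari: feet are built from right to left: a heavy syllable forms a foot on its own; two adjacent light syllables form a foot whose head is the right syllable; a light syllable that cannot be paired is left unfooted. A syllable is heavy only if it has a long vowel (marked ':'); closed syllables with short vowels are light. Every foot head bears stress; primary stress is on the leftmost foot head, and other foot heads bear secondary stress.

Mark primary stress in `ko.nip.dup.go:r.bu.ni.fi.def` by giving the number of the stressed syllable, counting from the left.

Weights: 1 ko L, 2 nip L, 3 dup L, 4 go:r H, 5 bu L, 6 ni L, 7 fi L, 8 def L.
Parse right to left (heavy = foot alone; LL = one foot; stranded L unfooted): ko (nip.ˈdup) (ˈgo:r) (bu.ˈni) (fi.ˈdef).
Foot heads: 3, 4, 6, 8.
Primary stress on the leftmost head = syllable 3.
Primary stress: syllable 3 → ko.nip.ˈdup.go:r.bu.ni.fi.def.

3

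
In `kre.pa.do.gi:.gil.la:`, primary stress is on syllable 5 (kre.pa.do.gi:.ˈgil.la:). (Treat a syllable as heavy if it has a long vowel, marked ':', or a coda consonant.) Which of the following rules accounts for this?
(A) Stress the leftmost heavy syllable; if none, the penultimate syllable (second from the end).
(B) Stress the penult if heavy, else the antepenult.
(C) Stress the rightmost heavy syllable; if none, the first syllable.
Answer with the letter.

Rule A → syllable 4 (observed: 5).
Rule B → syllable 5 ✓.
Rule C → syllable 6 (observed: 5).

B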